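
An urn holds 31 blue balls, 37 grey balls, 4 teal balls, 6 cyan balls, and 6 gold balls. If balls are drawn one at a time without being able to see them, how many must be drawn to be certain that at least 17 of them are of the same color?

In the worst case we take at most 16 of each color, but all 4 teal, all 6 cyan, and all 6 gold (fewer than 16), giving 16 + 16 + 4 + 6 + 6 = 48.
One more ball then forces some color to 17, so 48 + 1 = 49.

49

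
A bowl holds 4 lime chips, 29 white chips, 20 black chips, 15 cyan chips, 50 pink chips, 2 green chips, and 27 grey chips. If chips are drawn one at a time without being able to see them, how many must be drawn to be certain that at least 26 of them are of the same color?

117

In the worst case we take at most 25 of each color, but all 4 lime, all 20 black, all 15 cyan, and all 2 green (fewer than 25), giving 4 + 25 + 20 + 15 + 25 + 2 + 25 = 116.
One more chip then forces some color to 26, so 116 + 1 = 117.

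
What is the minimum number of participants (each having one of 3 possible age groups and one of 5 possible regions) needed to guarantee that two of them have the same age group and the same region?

16

There are 3 × 5 = 15 (age group, region) combinations acting as pigeonholes.
With 15 participants we could place one in each, avoiding any repeat.
One more forces some (age group, region) pair to hold 2, so 15 + 1 = 16.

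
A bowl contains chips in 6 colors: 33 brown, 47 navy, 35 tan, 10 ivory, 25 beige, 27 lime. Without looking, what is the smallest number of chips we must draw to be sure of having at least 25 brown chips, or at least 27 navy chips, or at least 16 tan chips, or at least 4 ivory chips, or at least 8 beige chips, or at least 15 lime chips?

The worst case stops just short of every target: 24 brown, 26 navy, 15 tan, 3 ivory, 7 beige, 14 lime — 24 + 26 + 15 + 3 + 7 + 14 = 89 chips.
One more chip must push some color to its target, so 89 + 1 = 90.

90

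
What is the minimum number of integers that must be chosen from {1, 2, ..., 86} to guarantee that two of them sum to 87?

44

Partition {1, …, 86} into 43 pairs: {1,86}, {2,85}, …, {43,44}.
Choosing 43 integers — say the integers 1 through 43 — takes one from each pair and avoids the property.
Choosing 44 forces two into the same pair by pigeonhole, and those sum to 87. So 44.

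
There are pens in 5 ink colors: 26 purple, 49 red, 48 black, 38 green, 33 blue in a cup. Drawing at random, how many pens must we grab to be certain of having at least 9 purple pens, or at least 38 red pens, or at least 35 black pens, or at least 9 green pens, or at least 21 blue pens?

Each of the 5 ink colors has its own threshold; avoid all of them simultaneously.
The worst case stops just short of every target: 8 purple, 37 red, 34 black, 8 green, 20 blue — 8 + 37 + 34 + 8 + 20 = 107 pens.
One more pen must push some ink color to its target, so 107 + 1 = 108.

108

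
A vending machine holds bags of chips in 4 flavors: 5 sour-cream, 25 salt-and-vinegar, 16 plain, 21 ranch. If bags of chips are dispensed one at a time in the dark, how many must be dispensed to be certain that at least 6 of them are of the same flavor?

The worst case takes 5 bags of chips of each flavor without reaching 6 of any: 4 × 5 = 20.
The next bag of chips must bring some flavor to 6, so 20 + 1 = 21.

21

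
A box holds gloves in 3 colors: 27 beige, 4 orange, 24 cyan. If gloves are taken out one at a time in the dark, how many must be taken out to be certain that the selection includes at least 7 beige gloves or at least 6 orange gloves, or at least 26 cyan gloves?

The worst case stops just short of every target: 6 beige, all 4 orange, all 24 cyan — 6 + 4 + 24 = 34 gloves.
One more glove must push some color to its target, so 34 + 1 = 35.

35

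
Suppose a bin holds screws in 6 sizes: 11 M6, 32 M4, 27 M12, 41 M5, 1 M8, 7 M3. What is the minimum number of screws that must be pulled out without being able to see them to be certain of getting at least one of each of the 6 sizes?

The hardest size to obtain is M8: we could draw every other screw first — 119 − 1 = 118 screws — without a single M8 one.
The next draw must be M8, so 118 + 1 = 119.

119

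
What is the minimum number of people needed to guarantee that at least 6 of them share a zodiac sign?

61

There are 12 zodiac signs acting as pigeonholes.
With 12 × 5 = 60 people we could place exactly 5 in each, with no class reaching 6.
One more forces some class to hold 6, so 60 + 1 = 61.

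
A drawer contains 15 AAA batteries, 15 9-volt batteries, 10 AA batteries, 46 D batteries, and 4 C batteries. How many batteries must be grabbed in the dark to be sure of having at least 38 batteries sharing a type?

82

In the worst case we take at most 37 of each type, but all 15 AAA, all 15 9-volt, all 10 AA, and all 4 C (fewer than 37), giving 15 + 15 + 10 + 37 + 4 = 81.
One more battery then forces some type to 38, so 81 + 1 = 82.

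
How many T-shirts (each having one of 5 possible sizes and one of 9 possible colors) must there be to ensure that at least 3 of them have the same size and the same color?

91

There are 5 × 9 = 45 (size, color) combinations acting as pigeonholes.
With 45 × 2 = 90 T-shirts we could place exactly 2 in each, with no (size, color) pair reaching 3.
One more forces some (size, color) pair to hold 3, so 90 + 1 = 91.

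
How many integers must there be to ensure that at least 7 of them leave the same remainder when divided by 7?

There are 7 residue classes modulo 7 acting as pigeonholes.
With 7 × 6 = 42 integers we could place exactly 6 in each, with no class reaching 7.
One more forces some class to hold 7, so 42 + 1 = 43.

43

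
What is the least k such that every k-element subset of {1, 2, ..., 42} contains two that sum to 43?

Partition {1, …, 42} into 21 pairs: {1,42}, {2,41}, …, {21,22}.
Choosing 21 integers — say the integers 1 through 21 — takes one from each pair and avoids the property.
Choosing 22 forces two into the same pair by pigeonhole, and those sum to 43. So 22.

22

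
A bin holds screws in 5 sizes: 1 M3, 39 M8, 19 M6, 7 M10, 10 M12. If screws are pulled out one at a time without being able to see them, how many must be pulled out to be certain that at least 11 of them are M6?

The worst case draws every non-M6 screw first: 1 + 39 + 7 + 10 = 57.
The next 11 draws are then forced to be M6, giving 57 + 11 = 68.

68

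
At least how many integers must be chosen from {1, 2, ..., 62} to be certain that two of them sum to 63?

Partition {1, …, 62} into 31 pairs: {1,62}, {2,61}, …, {31,32}.
Choosing 31 integers — say the integers 1 through 31 — takes one from each pair and avoids the property.
Choosing 32 forces two into the same pair by pigeonhole, and those sum to 63. So 32.

32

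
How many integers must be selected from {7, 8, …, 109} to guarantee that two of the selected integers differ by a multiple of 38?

Use the pigeonhole principle on residue classes: group the integers by remainder mod 38; there are 38 residue classes, each nonempty in this range.
Choosing one from each class (38 integers) avoids any shared remainder.
One more choice must repeat a class, so two differ by a multiple of 38. Hence 38 + 1 = 39.

39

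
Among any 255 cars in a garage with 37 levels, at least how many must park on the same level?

7

If each of the 37 levels held at most 6, the total would be at most 37 × 6 = 222 < 255, a contradiction.
So at least one holds ⌈255/37⌉ = 7.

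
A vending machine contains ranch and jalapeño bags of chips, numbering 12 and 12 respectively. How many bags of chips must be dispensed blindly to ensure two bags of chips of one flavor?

The worst case takes 1 bag of chips of each flavor without reaching 2 of any: 2 × 1 = 2.
The next bag of chips must bring some flavor to 2, so 2 + 1 = 3.

3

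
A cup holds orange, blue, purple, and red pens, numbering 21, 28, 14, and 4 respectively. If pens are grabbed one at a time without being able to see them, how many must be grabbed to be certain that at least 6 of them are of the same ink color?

In the worst case we take at most 5 of each ink color, but all 4 red (fewer than 5), giving 5 + 5 + 5 + 4 = 19.
One more pen then forces some ink color to 6, so 19 + 1 = 20.

20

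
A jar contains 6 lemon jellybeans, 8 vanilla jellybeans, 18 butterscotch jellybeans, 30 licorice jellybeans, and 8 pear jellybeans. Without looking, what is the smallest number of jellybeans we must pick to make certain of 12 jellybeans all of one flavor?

45

In the worst case we take at most 11 of each flavor, but all 6 lemon, all 8 vanilla, and all 8 pear (fewer than 11), giving 6 + 8 + 11 + 11 + 8 = 44.
One more jellybean then forces some flavor to 12, so 44 + 1 = 45.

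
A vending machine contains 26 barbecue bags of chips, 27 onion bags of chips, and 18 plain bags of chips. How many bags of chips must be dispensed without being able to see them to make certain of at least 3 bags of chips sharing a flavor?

7

Treat the 3 flavors as pigeonholes.
The worst case takes 2 bags of chips of each flavor without reaching 3 of any: 3 × 2 = 6.
The next bag of chips must bring some flavor to 3, so 6 + 1 = 7.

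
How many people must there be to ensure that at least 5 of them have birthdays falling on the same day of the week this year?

29

There are 7 days of the week acting as pigeonholes.
With 7 × 4 = 28 people we could place exactly 4 in each, with no class reaching 5.
One more forces some class to hold 5, so 28 + 1 = 29.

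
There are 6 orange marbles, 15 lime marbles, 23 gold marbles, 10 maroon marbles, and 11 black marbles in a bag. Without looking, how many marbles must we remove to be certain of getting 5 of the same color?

21

The worst case takes 4 marbles of each color without reaching 5 of any: 5 × 4 = 20.
The next marble must bring some color to 5, so 20 + 1 = 21.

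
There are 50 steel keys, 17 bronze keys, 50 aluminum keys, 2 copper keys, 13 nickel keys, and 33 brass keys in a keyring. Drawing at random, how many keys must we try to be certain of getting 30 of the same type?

120

Treat the 6 types as pigeonholes.
In the worst case we take at most 29 of each type, but all 17 bronze, all 2 copper, and all 13 nickel (fewer than 29), giving 29 + 17 + 29 + 2 + 13 + 29 = 119.
One more key then forces some type to 30, so 119 + 1 = 120.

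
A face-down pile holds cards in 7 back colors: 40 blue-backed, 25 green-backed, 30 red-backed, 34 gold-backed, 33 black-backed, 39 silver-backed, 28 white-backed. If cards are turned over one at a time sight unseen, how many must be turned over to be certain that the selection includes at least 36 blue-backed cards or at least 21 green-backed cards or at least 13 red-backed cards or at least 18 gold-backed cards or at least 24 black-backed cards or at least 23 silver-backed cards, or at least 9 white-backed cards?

138

Each of the 7 back colors has its own threshold; avoid all of them simultaneously.
The worst case stops just short of every target: 35 blue-backed, 20 green-backed, 12 red-backed, 17 gold-backed, 23 black-backed, 22 silver-backed, 8 white-backed — 35 + 20 + 12 + 17 + 23 + 22 + 8 = 137 cards.
One more card must push some back color to its target, so 137 + 1 = 138.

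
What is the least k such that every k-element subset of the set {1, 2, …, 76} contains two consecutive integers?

Partition {1, …, 76} into 38 pairs: {1,2}, {3,4}, …, {75,76}.
Choosing 38 integers — say the 38 even numbers 2, 4, …, 76 — takes one from each pair and avoids the property.
Choosing 39 forces two into the same pair by pigeonhole, and those are consecutive. So 39.

39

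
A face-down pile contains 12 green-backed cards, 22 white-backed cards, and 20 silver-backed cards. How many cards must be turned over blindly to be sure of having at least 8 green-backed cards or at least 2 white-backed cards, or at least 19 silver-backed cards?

The worst case stops just short of every target: 7 green-backed, 1 white-backed, 18 silver-backed — 7 + 1 + 18 = 26 cards.
One more card must push some back color to its target, so 26 + 1 = 27.

27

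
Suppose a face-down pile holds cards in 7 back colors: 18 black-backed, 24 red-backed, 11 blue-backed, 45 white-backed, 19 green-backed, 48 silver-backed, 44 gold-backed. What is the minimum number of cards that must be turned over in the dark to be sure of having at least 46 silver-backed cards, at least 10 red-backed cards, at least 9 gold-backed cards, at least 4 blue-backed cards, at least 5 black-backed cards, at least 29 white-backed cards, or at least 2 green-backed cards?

99

Each of the 7 back colors has its own threshold; avoid all of them simultaneously.
The worst case stops just short of every target: 4 black-backed, 9 red-backed, 3 blue-backed, 28 white-backed, 1 green-backed, 45 silver-backed, 8 gold-backed — 4 + 9 + 3 + 28 + 1 + 45 + 8 = 98 cards.
One more card must push some back color to its target, so 98 + 1 = 99.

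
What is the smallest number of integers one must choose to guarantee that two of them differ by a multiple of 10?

Two integers differ by a multiple of 10 exactly when they share a remainder mod 10.
There are 10 residue classes mod 10, so 10 integers can all lie in distinct classes.
One more integer must repeat a residue, giving a difference divisible by 10. So n = 10 + 1 = 11.

11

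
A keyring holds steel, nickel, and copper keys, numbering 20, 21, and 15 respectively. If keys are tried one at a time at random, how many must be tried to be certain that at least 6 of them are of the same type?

Treat the 3 types as pigeonholes.
The worst case takes 5 keys of each type without reaching 6 of any: 3 × 5 = 15.
The next key must bring some type to 6, so 15 + 1 = 16.

16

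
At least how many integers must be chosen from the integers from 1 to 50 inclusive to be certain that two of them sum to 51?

Partition {1, …, 50} into 25 pairs: {1,50}, {2,49}, …, {25,26}.
Choosing 25 integers — say the integers 1 through 25 — takes one from each pair and avoids the property.
Choosing 26 forces two into the same pair by pigeonhole, and those sum to 51. So 26.

26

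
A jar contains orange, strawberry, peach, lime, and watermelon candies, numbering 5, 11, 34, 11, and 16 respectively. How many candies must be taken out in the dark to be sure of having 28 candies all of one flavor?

In the worst case we take at most 27 of each flavor, but all 5 orange, all 11 strawberry, all 11 lime, and all 16 watermelon (fewer than 27), giving 5 + 11 + 27 + 11 + 16 = 70.
One more candy then forces some flavor to 28, so 70 + 1 = 71.

71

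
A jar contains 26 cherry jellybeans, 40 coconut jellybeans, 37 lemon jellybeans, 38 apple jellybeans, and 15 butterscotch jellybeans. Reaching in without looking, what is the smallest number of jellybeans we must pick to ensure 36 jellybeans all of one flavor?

In the worst case we take at most 35 of each flavor, but all 26 cherry and all 15 butterscotch (fewer than 35), giving 26 + 35 + 35 + 35 + 15 = 146.
One more jellybean then forces some flavor to 36, so 146 + 1 = 147.

147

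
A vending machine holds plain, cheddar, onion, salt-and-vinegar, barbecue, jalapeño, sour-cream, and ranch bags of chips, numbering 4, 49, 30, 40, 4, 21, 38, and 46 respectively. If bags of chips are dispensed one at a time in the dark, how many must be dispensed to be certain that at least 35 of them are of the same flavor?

In the worst case we take at most 34 of each flavor, but all 4 plain, all 30 onion, all 4 barbecue, and all 21 jalapeño (fewer than 34), giving 4 + 34 + 30 + 34 + 4 + 21 + 34 + 34 = 195.
One more bag of chips then forces some flavor to 35, so 195 + 1 = 196.

196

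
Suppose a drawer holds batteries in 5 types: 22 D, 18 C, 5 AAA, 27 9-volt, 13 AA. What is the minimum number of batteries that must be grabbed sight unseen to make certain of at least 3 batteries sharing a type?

11

Treat the 5 types as pigeonholes.
The worst case takes 2 batteries of each type without reaching 3 of any: 5 × 2 = 10.
The next battery must bring some type to 3, so 10 + 1 = 11.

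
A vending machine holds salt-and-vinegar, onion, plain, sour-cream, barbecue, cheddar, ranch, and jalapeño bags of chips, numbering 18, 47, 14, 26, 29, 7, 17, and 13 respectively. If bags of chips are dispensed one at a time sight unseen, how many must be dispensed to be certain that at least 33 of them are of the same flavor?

In the worst case we take at most 32 of each flavor, but all 18 salt-and-vinegar, all 14 plain, all 26 sour-cream, all 29 barbecue, all 7 cheddar, all 17 ranch, and all 13 jalapeño (fewer than 32), giving 18 + 32 + 14 + 26 + 29 + 7 + 17 + 13 = 156.
One more bag of chips then forces some flavor to 33, so 156 + 1 = 157.

157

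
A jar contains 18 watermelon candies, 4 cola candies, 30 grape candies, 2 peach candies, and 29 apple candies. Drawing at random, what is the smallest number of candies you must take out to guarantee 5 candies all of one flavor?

19

Treat the 5 flavors as pigeonholes.
In the worst case we take at most 4 of each flavor, but all 2 peach (fewer than 4), giving 4 + 4 + 4 + 2 + 4 = 18.
One more candy then forces some flavor to 5, so 18 + 1 = 19.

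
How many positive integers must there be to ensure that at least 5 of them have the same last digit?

There are 10 possible last digits acting as pigeonholes.
With 10 × 4 = 40 positive integers we could place exactly 4 in each, with no class reaching 5.
One more forces some class to hold 5, so 40 + 1 = 41.

41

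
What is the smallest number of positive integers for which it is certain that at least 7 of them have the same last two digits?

There are 100 possible two-digit endings acting as pigeonholes.
With 100 × 6 = 600 positive integers we could place exactly 6 in each, with no class reaching 7.
One more forces some class to hold 7, so 600 + 1 = 601.

601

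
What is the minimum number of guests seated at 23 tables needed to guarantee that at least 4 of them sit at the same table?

70

There are 23 tables acting as pigeonholes.
With 23 × 3 = 69 guests we could place exactly 3 in each, with no class reaching 4.
One more forces some class to hold 4, so 69 + 1 = 70.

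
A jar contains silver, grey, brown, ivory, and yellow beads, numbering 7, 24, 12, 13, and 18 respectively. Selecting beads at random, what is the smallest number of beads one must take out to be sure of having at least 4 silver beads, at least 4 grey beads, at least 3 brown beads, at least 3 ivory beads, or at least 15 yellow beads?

25

Each of the 5 colors has its own threshold; avoid all of them simultaneously.
The worst case stops just short of every target: 3 silver, 3 grey, 2 brown, 2 ivory, 14 yellow — 3 + 3 + 2 + 2 + 14 = 24 beads.
One more bead must push some color to its target, so 24 + 1 = 25.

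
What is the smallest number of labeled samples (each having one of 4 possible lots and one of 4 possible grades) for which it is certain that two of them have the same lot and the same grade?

There are 4 × 4 = 16 (lot, grade) combinations acting as pigeonholes.
With 16 labeled samples we could place one in each, avoiding any repeat.
One more forces some (lot, grade) pair to hold 2, so 16 + 1 = 17.

17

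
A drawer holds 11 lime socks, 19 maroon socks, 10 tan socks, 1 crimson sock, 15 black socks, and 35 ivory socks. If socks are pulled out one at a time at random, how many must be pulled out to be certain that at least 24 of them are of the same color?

80

Treat the 6 colors as pigeonholes.
In the worst case we take at most 23 of each color, but all 11 lime, all 19 maroon, all 10 tan, all 1 crimson, and all 15 black (fewer than 23), giving 11 + 19 + 10 + 1 + 15 + 23 = 79.
One more sock then forces some color to 24, so 79 + 1 = 80.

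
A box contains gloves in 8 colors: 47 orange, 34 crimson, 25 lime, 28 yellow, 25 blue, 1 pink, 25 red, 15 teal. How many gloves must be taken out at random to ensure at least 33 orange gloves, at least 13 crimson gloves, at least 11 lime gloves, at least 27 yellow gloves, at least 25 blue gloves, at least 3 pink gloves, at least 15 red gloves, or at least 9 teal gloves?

128

Each of the 8 colors has its own threshold; avoid all of them simultaneously.
The worst case stops just short of every target: 32 orange, 12 crimson, 10 lime, 26 yellow, 24 blue, all 1 pink, 14 red, 8 teal — 32 + 12 + 10 + 26 + 24 + 1 + 14 + 8 = 127 gloves.
One more glove must push some color to its target, so 127 + 1 = 128.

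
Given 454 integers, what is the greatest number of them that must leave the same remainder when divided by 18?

The 454 integers fall into 18 residue classes modulo 18.
If each of the 18 residue classes modulo 18 held at most 25, the total would be at most 18 × 25 = 450 < 454, a contradiction.
So at least one holds ⌈454/18⌉ = 26.

26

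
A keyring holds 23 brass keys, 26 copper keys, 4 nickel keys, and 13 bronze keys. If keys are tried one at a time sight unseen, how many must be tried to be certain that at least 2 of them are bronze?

55

To avoid bronze keys as long as possible, exhaust the other 3 types first.
The worst case draws every non-bronze key first: 23 + 26 + 4 = 53.
The next 2 draws are then forced to be bronze, giving 53 + 2 = 55.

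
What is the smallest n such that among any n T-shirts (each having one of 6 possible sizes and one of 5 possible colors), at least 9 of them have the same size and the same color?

241

There are 6 × 5 = 30 (size, color) combinations acting as pigeonholes.
With 30 × 8 = 240 T-shirts we could place exactly 8 in each, with no (size, color) pair reaching 9.
One more forces some (size, color) pair to hold 9, so 240 + 1 = 241.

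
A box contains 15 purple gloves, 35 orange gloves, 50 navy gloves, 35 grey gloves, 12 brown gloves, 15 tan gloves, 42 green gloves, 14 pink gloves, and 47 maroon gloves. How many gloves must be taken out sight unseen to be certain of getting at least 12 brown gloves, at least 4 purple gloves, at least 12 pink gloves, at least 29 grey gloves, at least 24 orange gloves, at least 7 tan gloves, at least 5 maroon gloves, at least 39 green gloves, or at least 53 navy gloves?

The worst case stops just short of every target: 3 purple, 23 orange, all 50 navy, 28 grey, 11 brown, 6 tan, 38 green, 11 pink, 4 maroon — 3 + 23 + 50 + 28 + 11 + 6 + 38 + 11 + 4 = 174 gloves.
One more glove must push some color to its target, so 174 + 1 = 175.

175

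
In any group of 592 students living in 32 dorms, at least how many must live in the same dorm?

If each of the 32 dorms held at most 18, the total would be at most 32 × 18 = 576 < 592, a contradiction.
So at least one holds ⌈592/32⌉ = 19.

19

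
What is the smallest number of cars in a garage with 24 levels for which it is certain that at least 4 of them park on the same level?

There are 24 levels acting as pigeonholes.
With 24 × 3 = 72 cars we could place exactly 3 in each, with no class reaching 4.
One more forces some class to hold 4, so 72 + 1 = 73.

73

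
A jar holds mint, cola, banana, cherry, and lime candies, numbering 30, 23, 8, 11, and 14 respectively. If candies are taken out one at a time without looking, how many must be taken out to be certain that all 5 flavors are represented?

79

The hardest flavor to obtain is banana: we could draw every other candy first — 86 − 8 = 78 candies — without a single banana one.
The next draw must be banana, so 78 + 1 = 79.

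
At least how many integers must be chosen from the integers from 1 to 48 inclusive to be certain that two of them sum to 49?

Partition {1, …, 48} into 24 pairs: {1,48}, {2,47}, …, {24,25}.
Choosing 24 integers — say the integers 1 through 24 — takes one from each pair and avoids the property.
Choosing 25 forces two into the same pair by pigeonhole, and those sum to 49. So 25.

25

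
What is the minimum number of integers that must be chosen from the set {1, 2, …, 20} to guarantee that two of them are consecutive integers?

Partition {1, …, 20} into 10 pairs: {1,2}, {3,4}, …, {19,20}.
Choosing 10 integers — say the 10 even numbers 2, 4, …, 20 — takes one from each pair and avoids the property.
Choosing 11 forces two into the same pair by pigeonhole, and those are consecutive. So 11.

11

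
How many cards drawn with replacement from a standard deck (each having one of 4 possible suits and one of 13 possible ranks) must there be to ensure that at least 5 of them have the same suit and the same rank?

There are 4 × 13 = 52 (suit, rank) combinations acting as pigeonholes.
With 52 × 4 = 208 cards drawn with replacement from a standard deck we could place exactly 4 in each, with no (suit, rank) pair reaching 5.
One more forces some (suit, rank) pair to hold 5, so 208 + 1 = 209.

209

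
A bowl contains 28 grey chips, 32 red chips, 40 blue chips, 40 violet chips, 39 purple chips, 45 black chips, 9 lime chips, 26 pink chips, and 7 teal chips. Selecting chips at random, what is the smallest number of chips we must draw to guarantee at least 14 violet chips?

The worst case draws every non-violet chip first: 28 + 32 + 40 + 39 + 45 + 9 + 26 + 7 = 226.
The next 14 draws are then forced to be violet, giving 226 + 14 = 240.

240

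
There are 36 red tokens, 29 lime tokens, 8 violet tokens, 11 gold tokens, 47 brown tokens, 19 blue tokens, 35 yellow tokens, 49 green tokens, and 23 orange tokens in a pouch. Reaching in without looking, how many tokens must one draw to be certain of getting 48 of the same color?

Treat the 9 colors as pigeonholes.
In the worst case we take at most 47 of each color, but all 36 red, all 29 lime, all 8 violet, all 11 gold, all 19 blue, all 35 yellow, and all 23 orange (fewer than 47), giving 36 + 29 + 8 + 11 + 47 + 19 + 35 + 47 + 23 = 255.
One more token then forces some color to 48, so 255 + 1 = 256.

256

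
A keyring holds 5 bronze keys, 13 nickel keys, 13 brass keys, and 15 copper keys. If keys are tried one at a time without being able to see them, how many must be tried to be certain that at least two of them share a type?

5

The worst case takes 1 key of each type without reaching 2 of any: 4 × 1 = 4.
The next key must bring some type to 2, so 4 + 1 = 5.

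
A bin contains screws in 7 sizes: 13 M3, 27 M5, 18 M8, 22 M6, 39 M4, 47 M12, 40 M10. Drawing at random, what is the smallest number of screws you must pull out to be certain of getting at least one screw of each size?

194

The hardest size to obtain is M3: we could draw every other screw first — 206 − 13 = 193 screws — without a single M3 one.
The next draw must be M3, so 193 + 1 = 194.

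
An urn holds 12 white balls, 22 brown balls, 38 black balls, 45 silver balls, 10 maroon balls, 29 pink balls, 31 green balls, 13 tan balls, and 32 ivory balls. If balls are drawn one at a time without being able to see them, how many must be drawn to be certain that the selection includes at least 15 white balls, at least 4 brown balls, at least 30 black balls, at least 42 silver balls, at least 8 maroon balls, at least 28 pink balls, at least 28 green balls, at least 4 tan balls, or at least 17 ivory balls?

166

The worst case stops just short of every target: all 12 white, 3 brown, 29 black, 41 silver, 7 maroon, 27 pink, 27 green, 3 tan, 16 ivory — 12 + 3 + 29 + 41 + 7 + 27 + 27 + 3 + 16 = 165 balls.
One more ball must push some color to its target, so 165 + 1 = 166.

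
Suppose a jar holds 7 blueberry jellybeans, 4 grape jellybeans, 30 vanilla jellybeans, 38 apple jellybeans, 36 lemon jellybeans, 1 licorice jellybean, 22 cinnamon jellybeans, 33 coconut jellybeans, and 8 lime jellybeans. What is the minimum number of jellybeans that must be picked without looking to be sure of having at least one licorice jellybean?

179

The worst case draws every non-licorice jellybean first: 7 + 4 + 30 + 38 + 36 + 22 + 33 + 8 = 178.
The next draw is then forced to be licorice, giving 178 + 1 = 179.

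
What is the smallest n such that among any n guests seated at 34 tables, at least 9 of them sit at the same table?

273

There are 34 tables acting as pigeonholes.
With 34 × 8 = 272 guests we could place exactly 8 in each, with no class reaching 9.
One more forces some class to hold 9, so 272 + 1 = 273.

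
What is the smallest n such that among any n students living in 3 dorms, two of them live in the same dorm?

4

There are 3 dorms acting as pigeonholes.
With 3 students we could place one in each, avoiding any repeat.
One more forces some class to hold 2, so 3 + 1 = 4.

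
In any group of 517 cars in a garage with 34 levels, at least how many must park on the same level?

If each of the 34 levels held at most 15, the total would be at most 34 × 15 = 510 < 517, a contradiction.
So at least one holds ⌈517/34⌉ = 16.

16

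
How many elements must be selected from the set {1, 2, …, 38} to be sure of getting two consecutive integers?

Partition {1, …, 38} into 19 pairs: {1,2}, {3,4}, …, {37,38}.
Choosing 19 integers — say the 19 even numbers 2, 4, …, 38 — takes one from each pair and avoids the property.
Choosing 20 forces two into the same pair by pigeonhole, and those are consecutive. So 20.

20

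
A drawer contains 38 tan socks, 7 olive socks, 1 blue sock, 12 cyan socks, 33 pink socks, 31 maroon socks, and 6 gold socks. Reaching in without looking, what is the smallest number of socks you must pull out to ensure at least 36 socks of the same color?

126

In the worst case we take at most 35 of each color, but all 7 olive, all 1 blue, all 12 cyan, all 33 pink, all 31 maroon, and all 6 gold (fewer than 35), giving 35 + 7 + 1 + 12 + 33 + 31 + 6 = 125.
One more sock then forces some color to 36, so 125 + 1 = 126.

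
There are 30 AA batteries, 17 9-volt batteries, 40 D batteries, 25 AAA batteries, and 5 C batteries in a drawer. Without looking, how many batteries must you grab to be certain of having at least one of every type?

The hardest type to obtain is C: we could draw every other battery first — 117 − 5 = 112 batteries — without a single C one.
The next draw must be C, so 112 + 1 = 113.

113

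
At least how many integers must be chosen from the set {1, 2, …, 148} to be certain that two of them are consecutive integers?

Partition {1, …, 148} into 74 pairs: {1,2}, {3,4}, …, {147,148}.
Choosing 74 integers — say the 74 even numbers 2, 4, …, 148 — takes one from each pair and avoids the property.
Choosing 75 forces two into the same pair by pigeonhole, and those are consecutive. So 75.

75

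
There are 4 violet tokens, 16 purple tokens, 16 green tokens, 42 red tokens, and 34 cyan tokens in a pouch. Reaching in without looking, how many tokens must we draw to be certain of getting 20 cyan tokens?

The worst case draws every non-cyan token first: 4 + 16 + 16 + 42 = 78.
The next 20 draws are then forced to be cyan, giving 78 + 20 = 98.

98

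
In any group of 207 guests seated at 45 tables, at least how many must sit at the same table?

5

If each of the 45 tables held at most 4, the total would be at most 45 × 4 = 180 < 207, a contradiction.
So at least one holds ⌈207/45⌉ = 5.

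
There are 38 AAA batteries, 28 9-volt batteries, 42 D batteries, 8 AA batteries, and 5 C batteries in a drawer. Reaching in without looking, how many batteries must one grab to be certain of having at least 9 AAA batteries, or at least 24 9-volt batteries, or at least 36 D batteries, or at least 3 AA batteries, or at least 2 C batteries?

70

The worst case stops just short of every target: 8 AAA, 23 9-volt, 35 D, 2 AA, 1 C — 8 + 23 + 35 + 2 + 1 = 69 batteries.
One more battery must push some type to its target, so 69 + 1 = 70.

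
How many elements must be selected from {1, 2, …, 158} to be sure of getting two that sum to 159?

Partition {1, …, 158} into 79 pairs: {1,158}, {2,157}, …, {79,80}.
Choosing 79 integers — say the integers 1 through 79 — takes one from each pair and avoids the property.
Choosing 80 forces two into the same pair by pigeonhole, and those sum to 159. So 80.

80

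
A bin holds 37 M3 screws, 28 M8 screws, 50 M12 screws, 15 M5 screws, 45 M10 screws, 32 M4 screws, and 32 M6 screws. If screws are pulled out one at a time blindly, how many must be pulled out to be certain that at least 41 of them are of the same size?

Treat the 7 sizes as pigeonholes.
In the worst case we take at most 40 of each size, but all 37 M3, all 28 M8, all 15 M5, all 32 M4, and all 32 M6 (fewer than 40), giving 37 + 28 + 40 + 15 + 40 + 32 + 32 = 224.
One more screw then forces some size to 41, so 224 + 1 = 225.

225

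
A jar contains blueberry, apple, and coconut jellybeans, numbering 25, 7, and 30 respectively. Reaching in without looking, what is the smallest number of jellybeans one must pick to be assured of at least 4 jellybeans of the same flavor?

10

The worst case takes 3 jellybeans of each flavor without reaching 4 of any: 3 × 3 = 9.
The next jellybean must bring some flavor to 4, so 9 + 1 = 10.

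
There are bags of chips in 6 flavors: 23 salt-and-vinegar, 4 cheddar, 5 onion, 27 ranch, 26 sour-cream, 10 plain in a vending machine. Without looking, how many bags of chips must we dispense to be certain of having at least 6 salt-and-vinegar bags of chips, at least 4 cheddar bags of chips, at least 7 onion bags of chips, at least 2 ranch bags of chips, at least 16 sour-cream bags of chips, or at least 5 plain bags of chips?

Each of the 6 flavors has its own threshold; avoid all of them simultaneously.
The worst case stops just short of every target: 5 salt-and-vinegar, 3 cheddar, all 5 onion, 1 ranch, 15 sour-cream, 4 plain — 5 + 3 + 5 + 1 + 15 + 4 = 33 bags of chips.
One more bag of chips must push some flavor to its target, so 33 + 1 = 34.

34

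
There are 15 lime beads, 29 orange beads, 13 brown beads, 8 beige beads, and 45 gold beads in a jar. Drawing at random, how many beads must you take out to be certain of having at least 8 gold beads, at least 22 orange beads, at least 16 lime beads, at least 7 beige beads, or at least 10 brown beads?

The worst case stops just short of every target: 15 lime, 21 orange, 9 brown, 6 beige, 7 gold — 15 + 21 + 9 + 6 + 7 = 58 beads.
One more bead must push some color to its target, so 58 + 1 = 59.

59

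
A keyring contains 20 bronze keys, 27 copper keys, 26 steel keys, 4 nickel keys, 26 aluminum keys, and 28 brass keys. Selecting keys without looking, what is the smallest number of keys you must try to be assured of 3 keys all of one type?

13

The worst case takes 2 keys of each type without reaching 3 of any: 6 × 2 = 12.
The next key must bring some type to 3, so 12 + 1 = 13.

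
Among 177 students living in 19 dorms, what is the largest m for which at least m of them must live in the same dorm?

The 177 students fall into 19 dorms.
If each of the 19 dorms held at most 9, the total would be at most 19 × 9 = 171 < 177, a contradiction.
So at least one holds ⌈177/19⌉ = 10.

10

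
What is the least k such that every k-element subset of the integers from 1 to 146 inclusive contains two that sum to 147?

Partition {1, …, 146} into 73 pairs: {1,146}, {2,145}, …, {73,74}.
Choosing 73 integers — say the integers 1 through 73 — takes one from each pair and avoids the property.
Choosing 74 forces two into the same pair by pigeonhole, and those sum to 147. So 74.

74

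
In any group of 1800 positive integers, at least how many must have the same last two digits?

18

The 1800 positive integers fall into 100 possible two-digit endings.
If each of the 100 possible two-digit endings held at most 17, the total would be at most 100 × 17 = 1700 < 1800, a contradiction.
So at least one holds ⌈1800/100⌉ = 18.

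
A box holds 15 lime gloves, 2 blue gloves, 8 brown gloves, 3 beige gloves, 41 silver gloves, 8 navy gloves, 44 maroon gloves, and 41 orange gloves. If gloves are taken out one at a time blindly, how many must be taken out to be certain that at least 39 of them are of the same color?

In the worst case we take at most 38 of each color, but all 15 lime, all 2 blue, all 8 brown, all 3 beige, and all 8 navy (fewer than 38), giving 15 + 2 + 8 + 3 + 38 + 8 + 38 + 38 = 150.
One more glove then forces some color to 39, so 150 + 1 = 151.

151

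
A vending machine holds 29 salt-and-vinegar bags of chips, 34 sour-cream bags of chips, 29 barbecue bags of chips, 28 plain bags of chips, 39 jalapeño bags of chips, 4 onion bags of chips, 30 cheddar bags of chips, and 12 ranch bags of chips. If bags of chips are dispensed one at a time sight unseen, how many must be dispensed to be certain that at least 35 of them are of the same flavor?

201

In the worst case we take at most 34 of each flavor, but all 29 salt-and-vinegar, all 29 barbecue, all 28 plain, all 4 onion, all 30 cheddar, and all 12 ranch (fewer than 34), giving 29 + 34 + 29 + 28 + 34 + 4 + 30 + 12 = 200.
One more bag of chips then forces some flavor to 35, so 200 + 1 = 201.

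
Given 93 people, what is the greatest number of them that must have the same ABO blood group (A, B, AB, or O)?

The 93 people fall into 4 ABO blood groups.
If each of the 4 ABO blood groups held at most 23, the total would be at most 4 × 23 = 92 < 93, a contradiction.
So at least one holds ⌈93/4⌉ = 24.

24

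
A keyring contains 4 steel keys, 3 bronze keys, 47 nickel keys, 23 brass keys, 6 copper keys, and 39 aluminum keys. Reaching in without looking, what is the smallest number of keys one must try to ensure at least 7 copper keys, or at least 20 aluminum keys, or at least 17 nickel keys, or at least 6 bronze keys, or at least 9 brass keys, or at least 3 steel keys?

55

The worst case stops just short of every target: 2 steel, all 3 bronze, 16 nickel, 8 brass, 6 copper, 19 aluminum — 2 + 3 + 16 + 8 + 6 + 19 = 54 keys.
One more key must push some type to its target, so 54 + 1 = 55.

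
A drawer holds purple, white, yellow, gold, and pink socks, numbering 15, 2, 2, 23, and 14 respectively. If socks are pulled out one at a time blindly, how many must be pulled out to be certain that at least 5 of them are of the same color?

In the worst case we take at most 4 of each color, but all 2 white and all 2 yellow (fewer than 4), giving 4 + 2 + 2 + 4 + 4 = 16.
One more sock then forces some color to 5, so 16 + 1 = 17.

17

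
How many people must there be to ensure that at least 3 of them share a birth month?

There are 12 months of the year acting as pigeonholes.
With 12 × 2 = 24 people we could place exactly 2 in each, with no class reaching 3.
One more forces some class to hold 3, so 24 + 1 = 25.

25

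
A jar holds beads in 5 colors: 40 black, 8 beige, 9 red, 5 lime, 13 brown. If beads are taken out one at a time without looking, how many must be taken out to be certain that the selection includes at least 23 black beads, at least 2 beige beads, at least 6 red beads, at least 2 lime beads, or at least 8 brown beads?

The worst case stops just short of every target: 22 black, 1 beige, 5 red, 1 lime, 7 brown — 22 + 1 + 5 + 1 + 7 = 36 beads.
One more bead must push some color to its target, so 36 + 1 = 37.

37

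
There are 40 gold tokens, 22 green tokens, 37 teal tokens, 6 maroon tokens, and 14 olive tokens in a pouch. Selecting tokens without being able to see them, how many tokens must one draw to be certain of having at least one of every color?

The hardest color to obtain is maroon: we could draw every other token first — 119 − 6 = 113 tokens — without a single maroon one.
The next draw must be maroon, so 113 + 1 = 114.

114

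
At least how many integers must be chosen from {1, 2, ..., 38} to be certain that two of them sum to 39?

Partition {1, …, 38} into 19 pairs: {1,38}, {2,37}, …, {19,20}.
Choosing 19 integers — say the integers 1 through 19 — takes one from each pair and avoids the property.
Choosing 20 forces two into the same pair by pigeonhole, and those sum to 39. So 20.

20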